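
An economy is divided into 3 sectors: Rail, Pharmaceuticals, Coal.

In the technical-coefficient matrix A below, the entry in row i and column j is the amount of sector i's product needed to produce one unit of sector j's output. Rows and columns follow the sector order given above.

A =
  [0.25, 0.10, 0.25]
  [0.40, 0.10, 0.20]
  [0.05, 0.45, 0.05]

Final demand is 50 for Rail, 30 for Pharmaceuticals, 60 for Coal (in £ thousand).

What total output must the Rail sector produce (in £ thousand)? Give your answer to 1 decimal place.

I − A =
  [   0.75    -0.10    -0.25]
  [  -0.40     0.90    -0.20]
  [  -0.05    -0.45     0.95]
Cofactors of I−A, C_ij = (−1)^(i+j)·(minor ij) (rows/columns in the sector order above):
  C_11 = (0.90)(0.95) − (-0.20)(-0.45) = 0.7650
  C_12 = −[(-0.40)(0.95) − (-0.20)(-0.05)] = 0.3900
  C_13 = (-0.40)(-0.45) − (0.90)(-0.05) = 0.2250
  C_21 = −[(-0.10)(0.95) − (-0.25)(-0.45)] = 0.2075
  C_22 = (0.75)(0.95) − (-0.25)(-0.05) = 0.7000
  C_23 = −[(0.75)(-0.45) − (-0.10)(-0.05)] = 0.3425
  C_31 = (-0.10)(-0.20) − (-0.25)(0.90) = 0.2450
  C_32 = −[(0.75)(-0.20) − (-0.25)(-0.40)] = 0.2500
  C_33 = (0.75)(0.90) − (-0.10)(-0.40) = 0.6350
det(I−A) = Σ_j (I−A)_1j·C_1j = (0.75)(0.7650) + (-0.10)(0.3900) + (-0.25)(0.2250) = 0.4785
adj(I−A) = Cᵀ =
  [ 0.7650   0.2075   0.2450]
  [ 0.3900   0.7000   0.2500]
  [ 0.2250   0.3425   0.6350]
(I − A)⁻¹ = adj(I−A) / det(I−A) ≈
  [   1.5987     0.4336     0.5120]
  [   0.8150     1.4629     0.5225]
  [   0.4702     0.7158     1.3271]
x = (I − A)⁻¹ d = adj(I−A)·d / det(I−A), with det(I−A) = 0.4785:
  x_R = (0.7650·50 + 0.2075·30 + 0.2450·60) / 0.4785 = 59.175 / 0.4785 ≈ 123.7
  x_P = (0.3900·50 + 0.7000·30 + 0.2500·60) / 0.4785 = 55.50 / 0.4785 ≈ 116.0
  x_C = (0.2250·50 + 0.3425·30 + 0.6350·60) / 0.4785 = 59.625 / 0.4785 ≈ 124.6

x_R = 123.7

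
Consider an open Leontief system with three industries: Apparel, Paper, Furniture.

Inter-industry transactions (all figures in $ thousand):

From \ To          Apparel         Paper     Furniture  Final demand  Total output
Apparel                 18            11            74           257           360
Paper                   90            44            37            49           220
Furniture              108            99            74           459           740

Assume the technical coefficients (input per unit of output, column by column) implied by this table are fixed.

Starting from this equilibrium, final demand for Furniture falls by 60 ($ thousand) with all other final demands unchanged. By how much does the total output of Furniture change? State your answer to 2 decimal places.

Δx_F = -72.88

Technical coefficients a_ij = z_ij / X_j:
  a_AA = 18/360 = 0.05, a_PA = 90/360 = 0.25, a_FA = 108/360 = 0.30
  a_AP = 11/220 = 0.05, a_PP = 44/220 = 0.20, a_FP = 99/220 = 0.45
  a_AF = 74/740 = 0.10, a_PF = 37/740 = 0.05, a_FF = 74/740 = 0.10
I − A =
  [   0.95    -0.05    -0.10]
  [  -0.25     0.80    -0.05]
  [  -0.30    -0.45     0.90]
Cofactors of I−A, C_ij = (−1)^(i+j)·(minor ij) (rows/columns in the sector order above):
  C_11 = (0.80)(0.90) − (-0.05)(-0.45) = 0.6975
  C_12 = −[(-0.25)(0.90) − (-0.05)(-0.30)] = 0.2400
  C_13 = (-0.25)(-0.45) − (0.80)(-0.30) = 0.3525
  C_21 = −[(-0.05)(0.90) − (-0.10)(-0.45)] = 0.0900
  C_22 = (0.95)(0.90) − (-0.10)(-0.30) = 0.8250
  C_23 = −[(0.95)(-0.45) − (-0.05)(-0.30)] = 0.4425
  C_31 = (-0.05)(-0.05) − (-0.10)(0.80) = 0.0825
  C_32 = −[(0.95)(-0.05) − (-0.10)(-0.25)] = 0.0725
  C_33 = (0.95)(0.80) − (-0.05)(-0.25) = 0.7475
det(I−A) = Σ_j (I−A)_1j·C_1j = (0.95)(0.6975) + (-0.05)(0.2400) + (-0.10)(0.3525) = 0.615375
adj(I−A) = Cᵀ =
  [ 0.6975   0.0900   0.0825]
  [ 0.2400   0.8250   0.0725]
  [ 0.3525   0.4425   0.7475]
(I − A)⁻¹ = adj(I−A) / det(I−A) ≈
  [   1.1335     0.1463     0.1341]
  [   0.3900     1.3406     0.1178]
  [   0.5728     0.7191     1.2147]
Δx = (I − A)⁻¹ Δd with Δd having -60 in the Furniture component and 0 elsewhere.
So Δx_F = L_FF · (-60), where L_FF = adj(I−A)_FF / det(I−A) = 0.7475 / 0.615375.
Δx_F = 0.7475 × (-60) / 0.615375 = -44.85 / 0.615375 ≈ -72.88.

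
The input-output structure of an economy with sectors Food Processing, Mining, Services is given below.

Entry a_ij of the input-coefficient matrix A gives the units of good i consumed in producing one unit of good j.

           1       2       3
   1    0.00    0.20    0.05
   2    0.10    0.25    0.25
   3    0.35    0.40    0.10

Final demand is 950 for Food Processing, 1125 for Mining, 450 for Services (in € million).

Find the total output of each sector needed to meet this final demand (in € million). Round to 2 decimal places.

x_1 = 1545.89, x_2 = 2433.73, x_3 = 2182.84

I − A =
  [   1.00    -0.20    -0.05]
  [  -0.10     0.75    -0.25]
  [  -0.35    -0.40     0.90]
Cofactors of I−A, C_ij = (−1)^(i+j)·(minor ij) (rows/columns in the sector order above):
  C_11 = (0.75)(0.90) − (-0.25)(-0.40) = 0.5750
  C_12 = −[(-0.10)(0.90) − (-0.25)(-0.35)] = 0.1775
  C_13 = (-0.10)(-0.40) − (0.75)(-0.35) = 0.3025
  C_21 = −[(-0.20)(0.90) − (-0.05)(-0.40)] = 0.2000
  C_22 = (1.00)(0.90) − (-0.05)(-0.35) = 0.8825
  C_23 = −[(1.00)(-0.40) − (-0.20)(-0.35)] = 0.4700
  C_31 = (-0.20)(-0.25) − (-0.05)(0.75) = 0.0875
  C_32 = −[(1.00)(-0.25) − (-0.05)(-0.10)] = 0.2550
  C_33 = (1.00)(0.75) − (-0.20)(-0.10) = 0.7300
det(I−A) = Σ_j (I−A)_1j·C_1j = (1.00)(0.5750) + (-0.20)(0.1775) + (-0.05)(0.3025) = 0.524375
adj(I−A) = Cᵀ =
  [ 0.5750   0.2000   0.0875]
  [ 0.1775   0.8825   0.2550]
  [ 0.3025   0.4700   0.7300]
(I − A)⁻¹ = adj(I−A) / det(I−A) ≈
  [   1.0965     0.3814     0.1669]
  [   0.3385     1.6830     0.4863]
  [   0.5769     0.8963     1.3921]
x = (I − A)⁻¹ d = adj(I−A)·d / det(I−A), with det(I−A) = 0.524375:
  x_1 = (0.5750·950 + 0.2000·1125 + 0.0875·450) / 0.524375 = 810.625 / 0.524375 ≈ 1545.89
  x_2 = (0.1775·950 + 0.8825·1125 + 0.2550·450) / 0.524375 = 1276.1875 / 0.524375 ≈ 2433.73
  x_3 = (0.3025·950 + 0.4700·1125 + 0.7300·450) / 0.524375 = 1144.625 / 0.524375 ≈ 2182.84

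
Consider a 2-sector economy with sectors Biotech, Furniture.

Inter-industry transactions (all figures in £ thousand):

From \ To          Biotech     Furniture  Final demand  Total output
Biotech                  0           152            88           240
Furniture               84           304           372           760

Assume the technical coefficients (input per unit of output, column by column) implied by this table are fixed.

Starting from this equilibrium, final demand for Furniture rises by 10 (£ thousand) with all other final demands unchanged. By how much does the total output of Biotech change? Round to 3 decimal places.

Technical coefficients a_ij = z_ij / X_j:
  a_11 = 0/240 = 0.00, a_21 = 84/240 = 0.35
  a_12 = 152/760 = 0.20, a_22 = 304/760 = 0.40
I − A =
  [   1.00    -0.20]
  [  -0.35     0.60]
det(I−A) = (1.00)(0.60) − (-0.20)(-0.35) = 0.5300
adj(I−A) = [[0.60, 0.20], [0.35, 1.00]]
(I − A)⁻¹ = adj(I−A) / det(I−A) ≈
  [   1.1321     0.3774]
  [   0.6604     1.8868]
Δx = (I − A)⁻¹ Δd with Δd having +10 in the Furniture component and 0 elsewhere.
So Δx_1 = L_12 · (+10), where L_12 = adj(I−A)_12 / det(I−A) = 0.20 / 0.5300.
Δx_1 = 0.20 × (+10) / 0.5300 = 2.00 / 0.5300 ≈ 3.774.

Δx_1 = 3.774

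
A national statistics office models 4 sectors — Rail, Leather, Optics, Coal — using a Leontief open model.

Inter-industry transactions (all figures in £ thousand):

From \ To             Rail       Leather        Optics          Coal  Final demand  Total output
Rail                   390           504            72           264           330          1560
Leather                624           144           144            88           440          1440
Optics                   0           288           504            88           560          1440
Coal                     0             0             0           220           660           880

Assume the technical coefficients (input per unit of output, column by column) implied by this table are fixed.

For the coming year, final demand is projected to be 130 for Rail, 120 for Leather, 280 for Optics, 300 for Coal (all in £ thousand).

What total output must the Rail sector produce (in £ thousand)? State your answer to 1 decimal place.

Technical coefficients a_ij = z_ij / X_j:
  a_11 = 390/1560 = 0.25, a_21 = 624/1560 = 0.40, a_31 = 0/1560 = 0.00, a_41 = 0/1560 = 0.00
  a_12 = 504/1440 = 0.35, a_22 = 144/1440 = 0.10, a_32 = 288/1440 = 0.20, a_42 = 0/1440 = 0.00
  a_13 = 72/1440 = 0.05, a_23 = 144/1440 = 0.10, a_33 = 504/1440 = 0.35, a_43 = 0/1440 = 0.00
  a_14 = 264/880 = 0.30, a_24 = 88/880 = 0.10, a_34 = 88/880 = 0.10, a_44 = 220/880 = 0.25
I − A =
  [   0.75    -0.35    -0.05    -0.30]
  [  -0.40     0.90    -0.10    -0.10]
  [   0.00    -0.20     0.65    -0.10]
  [   0.00     0.00     0.00     0.75]
Compute the cofactors C_ij = (−1)^(i+j)·(3×3 minor ij) of I−A; the adjugate is their transpose:
adj(I−A) = Cᵀ =
  [ 0.423750   0.178125   0.060000   0.201250]
  [ 0.195000   0.365625   0.071250   0.136250]
  [ 0.060000   0.112500   0.401250   0.092500]
  [ 0.000000   0.000000   0.000000   0.328750]
det(I−A) = Σ_j (I−A)_1j·C_1j = (0.75)(0.423750) + (-0.35)(0.195000) + (-0.05)(0.060000) + (-0.30)(0.000000) = 0.2465625
(I − A)⁻¹ = adj(I−A) / det(I−A) ≈
  [   1.7186     0.7224     0.2433     0.8162]
  [   0.7909     1.4829     0.2890     0.5526]
  [   0.2433     0.4563     1.6274     0.3752]
  [   0.0000     0.0000     0.0000     1.3333]
x = (I − A)⁻¹ d = adj(I−A)·d / det(I−A), with det(I−A) = 0.2465625:
  x_1 = (0.423750·130 + 0.178125·120 + 0.060000·280 + 0.201250·300) / 0.2465625 = 153.6375 / 0.2465625 ≈ 623.1
  x_2 = (0.195000·130 + 0.365625·120 + 0.071250·280 + 0.136250·300) / 0.2465625 = 130.05 / 0.2465625 ≈ 527.5
  x_3 = (0.060000·130 + 0.112500·120 + 0.401250·280 + 0.092500·300) / 0.2465625 = 161.40 / 0.2465625 ≈ 654.6
  x_4 = (0.000000·130 + 0.000000·120 + 0.000000·280 + 0.328750·300) / 0.2465625 = 98.625 / 0.2465625 = 400.0

x_1 = 623.1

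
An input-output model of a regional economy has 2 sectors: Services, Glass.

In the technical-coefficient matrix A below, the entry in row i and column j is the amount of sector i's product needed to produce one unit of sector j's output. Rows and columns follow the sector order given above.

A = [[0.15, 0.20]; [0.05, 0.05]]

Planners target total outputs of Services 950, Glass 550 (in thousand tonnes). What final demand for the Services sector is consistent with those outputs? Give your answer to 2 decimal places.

I − A =
  [   0.85    -0.20]
  [  -0.05     0.95]
d = (I − A) x:
  d_1 = (+0.85)·950 + (-0.20)·550 = 697.50
  d_2 = (-0.05)·950 + (+0.95)·550 = 475.00

d_1 = 697.50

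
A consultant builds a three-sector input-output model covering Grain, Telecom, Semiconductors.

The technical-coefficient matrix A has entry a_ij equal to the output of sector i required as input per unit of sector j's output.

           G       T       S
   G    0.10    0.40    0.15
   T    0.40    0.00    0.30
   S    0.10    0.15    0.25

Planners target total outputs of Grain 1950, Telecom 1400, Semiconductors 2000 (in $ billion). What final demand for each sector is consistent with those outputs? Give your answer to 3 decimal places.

d_G = 895.000, d_T = 20.000, d_S = 1095.000

I − A =
  [   0.90    -0.40    -0.15]
  [  -0.40     1.00    -0.30]
  [  -0.10    -0.15     0.75]
d = (I − A) x:
  d_G = (+0.90)·1950 + (-0.40)·1400 + (-0.15)·2000 = 895.000
  d_T = (-0.40)·1950 + (+1.00)·1400 + (-0.30)·2000 = 20.000
  d_S = (-0.10)·1950 + (-0.15)·1400 + (+0.75)·2000 = 1095.000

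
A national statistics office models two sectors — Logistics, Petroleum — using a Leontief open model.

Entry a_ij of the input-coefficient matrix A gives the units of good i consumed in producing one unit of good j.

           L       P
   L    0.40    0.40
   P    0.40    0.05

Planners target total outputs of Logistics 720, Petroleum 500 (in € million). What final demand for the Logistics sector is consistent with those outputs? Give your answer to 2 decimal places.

I − A =
  [   0.60    -0.40]
  [  -0.40     0.95]
d = (I − A) x:
  d_L = (+0.60)·720 + (-0.40)·500 = 232.00
  d_P = (-0.40)·720 + (+0.95)·500 = 187.00

d_L = 232.00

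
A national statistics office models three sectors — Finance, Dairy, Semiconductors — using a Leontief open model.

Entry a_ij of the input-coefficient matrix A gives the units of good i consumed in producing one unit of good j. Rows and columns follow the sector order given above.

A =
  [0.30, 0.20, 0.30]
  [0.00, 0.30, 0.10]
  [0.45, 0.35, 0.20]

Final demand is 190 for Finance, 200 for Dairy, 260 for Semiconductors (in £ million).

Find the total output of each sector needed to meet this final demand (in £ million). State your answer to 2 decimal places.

x_F = 805.11, x_D = 423.30, x_S = 963.07

I − A =
  [   0.70    -0.20    -0.30]
  [   0.00     0.70    -0.10]
  [  -0.45    -0.35     0.80]
Cofactors of I−A, C_ij = (−1)^(i+j)·(minor ij) (rows/columns in the sector order above):
  C_11 = (0.70)(0.80) − (-0.10)(-0.35) = 0.5250
  C_12 = −[(0.00)(0.80) − (-0.10)(-0.45)] = 0.0450
  C_13 = (0.00)(-0.35) − (0.70)(-0.45) = 0.3150
  C_21 = −[(-0.20)(0.80) − (-0.30)(-0.35)] = 0.2650
  C_22 = (0.70)(0.80) − (-0.30)(-0.45) = 0.4250
  C_23 = −[(0.70)(-0.35) − (-0.20)(-0.45)] = 0.3350
  C_31 = (-0.20)(-0.10) − (-0.30)(0.70) = 0.2300
  C_32 = −[(0.70)(-0.10) − (-0.30)(0.00)] = 0.0700
  C_33 = (0.70)(0.70) − (-0.20)(0.00) = 0.4900
det(I−A) = Σ_j (I−A)_1j·C_1j = (0.70)(0.5250) + (-0.20)(0.0450) + (-0.30)(0.3150) = 0.2640
adj(I−A) = Cᵀ =
  [ 0.5250   0.2650   0.2300]
  [ 0.0450   0.4250   0.0700]
  [ 0.3150   0.3350   0.4900]
(I − A)⁻¹ = adj(I−A) / det(I−A) ≈
  [   1.9886     1.0038     0.8712]
  [   0.1705     1.6098     0.2652]
  [   1.1932     1.2689     1.8561]
x = (I − A)⁻¹ d = adj(I−A)·d / det(I−A), with det(I−A) = 0.2640:
  x_F = (0.5250·190 + 0.2650·200 + 0.2300·260) / 0.2640 = 212.55 / 0.2640 ≈ 805.11
  x_D = (0.0450·190 + 0.4250·200 + 0.0700·260) / 0.2640 = 111.75 / 0.2640 ≈ 423.30
  x_S = (0.3150·190 + 0.3350·200 + 0.4900·260) / 0.2640 = 254.25 / 0.2640 ≈ 963.07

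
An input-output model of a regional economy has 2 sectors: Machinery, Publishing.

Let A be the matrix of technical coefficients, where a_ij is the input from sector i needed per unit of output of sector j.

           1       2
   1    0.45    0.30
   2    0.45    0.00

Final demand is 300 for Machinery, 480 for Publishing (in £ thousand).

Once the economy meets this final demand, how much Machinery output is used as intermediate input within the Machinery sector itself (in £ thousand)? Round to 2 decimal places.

I − A =
  [   0.55    -0.30]
  [  -0.45     1.00]
det(I−A) = (0.55)(1.00) − (-0.30)(-0.45) = 0.4150
adj(I−A) = [[1.00, 0.30], [0.45, 0.55]]
(I − A)⁻¹ = adj(I−A) / det(I−A) ≈
  [   2.4096     0.7229]
  [   1.0843     1.3253]
First solve x = (I − A)⁻¹ d = adj(I−A)·d / det(I−A); in particular x_1 = (1.00·300 + 0.30·480) / 0.4150 = 444.00 / 0.4150 ≈ 1069.8795.
Intermediate flow from 1 to 1: z_11 = a_11 · x_1 = 0.45 × 444.00 / 0.4150 = 199.80 / 0.4150 ≈ 481.45.

z_11 = 481.45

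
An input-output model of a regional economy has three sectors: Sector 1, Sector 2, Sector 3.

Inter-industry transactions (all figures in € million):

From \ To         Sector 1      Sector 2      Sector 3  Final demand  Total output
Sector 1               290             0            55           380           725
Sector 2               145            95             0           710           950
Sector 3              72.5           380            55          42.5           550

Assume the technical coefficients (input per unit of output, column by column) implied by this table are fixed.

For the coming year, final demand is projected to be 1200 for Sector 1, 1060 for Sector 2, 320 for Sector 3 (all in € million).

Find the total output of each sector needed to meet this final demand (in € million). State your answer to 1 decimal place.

Technical coefficients a_ij = z_ij / X_j:
  a_11 = 290/725 = 0.40, a_21 = 145/725 = 0.20, a_31 = 72.5/725 = 0.10
  a_12 = 0/950 = 0.00, a_22 = 95/950 = 0.10, a_32 = 380/950 = 0.40
  a_13 = 55/550 = 0.10, a_23 = 0/550 = 0.00, a_33 = 55/550 = 0.10
I − A =
  [   0.60     0.00    -0.10]
  [  -0.20     0.90     0.00]
  [  -0.10    -0.40     0.90]
Cofactors of I−A, C_ij = (−1)^(i+j)·(minor ij) (rows/columns in the sector order above):
  C_11 = (0.90)(0.90) − (0.00)(-0.40) = 0.8100
  C_12 = −[(-0.20)(0.90) − (0.00)(-0.10)] = 0.1800
  C_13 = (-0.20)(-0.40) − (0.90)(-0.10) = 0.1700
  C_21 = −[(0.00)(0.90) − (-0.10)(-0.40)] = 0.0400
  C_22 = (0.60)(0.90) − (-0.10)(-0.10) = 0.5300
  C_23 = −[(0.60)(-0.40) − (0.00)(-0.10)] = 0.2400
  C_31 = (0.00)(0.00) − (-0.10)(0.90) = 0.0900
  C_32 = −[(0.60)(0.00) − (-0.10)(-0.20)] = 0.0200
  C_33 = (0.60)(0.90) − (0.00)(-0.20) = 0.5400
det(I−A) = Σ_j (I−A)_1j·C_1j = (0.60)(0.8100) + (0.00)(0.1800) + (-0.10)(0.1700) = 0.4690
adj(I−A) = Cᵀ =
  [ 0.8100   0.0400   0.0900]
  [ 0.1800   0.5300   0.0200]
  [ 0.1700   0.2400   0.5400]
(I − A)⁻¹ = adj(I−A) / det(I−A) ≈
  [   1.7271     0.0853     0.1919]
  [   0.3838     1.1301     0.0426]
  [   0.3625     0.5117     1.1514]
x = (I − A)⁻¹ d = adj(I−A)·d / det(I−A), with det(I−A) = 0.4690:
  x_1 = (0.8100·1200 + 0.0400·1060 + 0.0900·320) / 0.4690 = 1043.20 / 0.4690 ≈ 2224.3
  x_2 = (0.1800·1200 + 0.5300·1060 + 0.0200·320) / 0.4690 = 784.20 / 0.4690 ≈ 1672.1
  x_3 = (0.1700·1200 + 0.2400·1060 + 0.5400·320) / 0.4690 = 631.20 / 0.4690 ≈ 1345.8

x_1 = 2224.3, x_2 = 1672.1, x_3 = 1345.8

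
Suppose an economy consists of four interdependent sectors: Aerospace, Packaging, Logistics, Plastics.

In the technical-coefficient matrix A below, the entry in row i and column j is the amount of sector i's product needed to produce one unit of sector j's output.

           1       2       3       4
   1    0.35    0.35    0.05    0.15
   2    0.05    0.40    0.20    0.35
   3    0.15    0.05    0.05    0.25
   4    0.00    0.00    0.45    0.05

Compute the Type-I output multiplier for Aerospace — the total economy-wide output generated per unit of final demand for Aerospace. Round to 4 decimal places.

I − A =
  [   0.65    -0.35    -0.05    -0.15]
  [  -0.05     0.60    -0.20    -0.35]
  [  -0.15    -0.05     0.95    -0.25]
  [   0.00     0.00    -0.45     0.95]
Compute the cofactors C_ij = (−1)^(i+j)·(3×3 minor ij) of I−A; the adjugate is their transpose:
adj(I−A) = Cᵀ =
  [ 0.456625   0.282250   0.190625   0.226250]
  [ 0.091625   0.496250   0.231625   0.258250]
  [ 0.087875   0.080750   0.353875   0.136750]
  [ 0.041625   0.038250   0.167625   0.332250]
det(I−A) = Σ_j (I−A)_1j·C_1j = (0.65)(0.456625) + (-0.35)(0.091625) + (-0.05)(0.087875) + (-0.15)(0.041625) = 0.2541
(I − A)⁻¹ = adj(I−A) / det(I−A) ≈
  [   1.79703     1.11078     0.75020     0.89040]
  [   0.36059     1.95297     0.91155     1.01633]
  [   0.34583     0.31779     1.39266     0.53817]
  [   0.16381     0.15053     0.65968     1.30756]
The output multiplier for sector j is the column-j sum of the Leontief inverse (I − A)⁻¹ = adj(I−A) / det(I−A).
Column 1 of adj(I−A): (0.456625, 0.091625, 0.087875, 0.041625); det(I−A) = 0.2541.
m_1 = (0.456625 + 0.091625 + 0.087875 + 0.041625) / 0.2541 = 0.67775 / 0.2541 ≈ 2.6673.

m_1 = 2.6673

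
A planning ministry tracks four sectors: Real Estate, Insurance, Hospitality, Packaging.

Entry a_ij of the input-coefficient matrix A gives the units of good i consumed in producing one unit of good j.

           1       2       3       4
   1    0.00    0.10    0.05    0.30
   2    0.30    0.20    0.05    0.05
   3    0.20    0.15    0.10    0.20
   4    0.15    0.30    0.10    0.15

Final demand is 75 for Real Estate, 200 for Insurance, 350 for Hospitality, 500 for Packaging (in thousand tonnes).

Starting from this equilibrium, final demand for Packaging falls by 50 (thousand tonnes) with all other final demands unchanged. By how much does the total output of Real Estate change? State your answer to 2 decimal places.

I − A =
  [   1.00    -0.10    -0.05    -0.30]
  [  -0.30     0.80    -0.05    -0.05]
  [  -0.20    -0.15     0.90    -0.20]
  [  -0.15    -0.30    -0.10     0.85]
Compute the cofactors C_ij = (−1)^(i+j)·(3×3 minor ij) of I−A; the adjugate is their transpose:
adj(I−A) = Cᵀ =
  [ 0.572375   0.169375   0.066500   0.227625]
  [ 0.241250   0.688500   0.067375   0.141500]
  [ 0.214375   0.218750   0.575750   0.224000]
  [ 0.211375   0.298625   0.103250   0.674250]
det(I−A) = Σ_j (I−A)_1j·C_1j = (1.00)(0.572375) + (-0.10)(0.241250) + (-0.05)(0.214375) + (-0.30)(0.211375) = 0.47411875
(I − A)⁻¹ = adj(I−A) / det(I−A) ≈
  [   1.2072     0.3572     0.1403     0.4801]
  [   0.5088     1.4522     0.1421     0.2984]
  [   0.4522     0.4614     1.2144     0.4725]
  [   0.4458     0.6299     0.2178     1.4221]
Δx = (I − A)⁻¹ Δd with Δd having -50 in the Packaging component and 0 elsewhere.
So Δx_1 = L_14 · (-50), where L_14 = adj(I−A)_14 / det(I−A) = 0.227625 / 0.47411875.
Δx_1 = 0.227625 × (-50) / 0.47411875 = -11.38125 / 0.47411875 ≈ -24.01.

Δx_1 = -24.01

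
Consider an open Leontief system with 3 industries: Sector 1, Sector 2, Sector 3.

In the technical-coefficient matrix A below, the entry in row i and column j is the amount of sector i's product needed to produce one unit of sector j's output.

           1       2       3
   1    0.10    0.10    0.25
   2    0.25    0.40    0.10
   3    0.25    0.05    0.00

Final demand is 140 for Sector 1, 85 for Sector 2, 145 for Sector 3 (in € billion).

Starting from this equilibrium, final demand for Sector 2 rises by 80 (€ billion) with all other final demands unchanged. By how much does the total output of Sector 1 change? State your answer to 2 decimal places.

I − A =
  [   0.90    -0.10    -0.25]
  [  -0.25     0.60    -0.10]
  [  -0.25    -0.05     1.00]
Cofactors of I−A, C_ij = (−1)^(i+j)·(minor ij) (rows/columns in the sector order above):
  C_11 = (0.60)(1.00) − (-0.10)(-0.05) = 0.5950
  C_12 = −[(-0.25)(1.00) − (-0.10)(-0.25)] = 0.2750
  C_13 = (-0.25)(-0.05) − (0.60)(-0.25) = 0.1625
  C_21 = −[(-0.10)(1.00) − (-0.25)(-0.05)] = 0.1125
  C_22 = (0.90)(1.00) − (-0.25)(-0.25) = 0.8375
  C_23 = −[(0.90)(-0.05) − (-0.10)(-0.25)] = 0.0700
  C_31 = (-0.10)(-0.10) − (-0.25)(0.60) = 0.1600
  C_32 = −[(0.90)(-0.10) − (-0.25)(-0.25)] = 0.1525
  C_33 = (0.90)(0.60) − (-0.10)(-0.25) = 0.5150
det(I−A) = Σ_j (I−A)_1j·C_1j = (0.90)(0.5950) + (-0.10)(0.2750) + (-0.25)(0.1625) = 0.467375
adj(I−A) = Cᵀ =
  [ 0.5950   0.1125   0.1600]
  [ 0.2750   0.8375   0.1525]
  [ 0.1625   0.0700   0.5150]
(I − A)⁻¹ = adj(I−A) / det(I−A) ≈
  [   1.2731     0.2407     0.3423]
  [   0.5884     1.7919     0.3263]
  [   0.3477     0.1498     1.1019]
Δx = (I − A)⁻¹ Δd with Δd having +80 in the Sector 2 component and 0 elsewhere.
So Δx_1 = L_12 · (+80), where L_12 = adj(I−A)_12 / det(I−A) = 0.1125 / 0.467375.
Δx_1 = 0.1125 × (+80) / 0.467375 = 9.00 / 0.467375 ≈ 19.26.

Δx_1 = 19.26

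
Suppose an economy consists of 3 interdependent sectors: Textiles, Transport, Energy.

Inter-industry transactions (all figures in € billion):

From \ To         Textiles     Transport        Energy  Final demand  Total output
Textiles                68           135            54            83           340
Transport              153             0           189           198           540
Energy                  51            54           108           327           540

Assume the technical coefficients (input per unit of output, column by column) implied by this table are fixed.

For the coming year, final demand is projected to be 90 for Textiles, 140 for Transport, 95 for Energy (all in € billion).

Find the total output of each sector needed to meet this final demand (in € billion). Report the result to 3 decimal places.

Technical coefficients a_ij = z_ij / X_j:
  a_11 = 68/340 = 0.20, a_21 = 153/340 = 0.45, a_31 = 51/340 = 0.15
  a_12 = 135/540 = 0.25, a_22 = 0/540 = 0.00, a_32 = 54/540 = 0.10
  a_13 = 54/540 = 0.10, a_23 = 189/540 = 0.35, a_33 = 108/540 = 0.20
I − A =
  [   0.80    -0.25    -0.10]
  [  -0.45     1.00    -0.35]
  [  -0.15    -0.10     0.80]
Cofactors of I−A, C_ij = (−1)^(i+j)·(minor ij) (rows/columns in the sector order above):
  C_11 = (1.00)(0.80) − (-0.35)(-0.10) = 0.7650
  C_12 = −[(-0.45)(0.80) − (-0.35)(-0.15)] = 0.4125
  C_13 = (-0.45)(-0.10) − (1.00)(-0.15) = 0.1950
  C_21 = −[(-0.25)(0.80) − (-0.10)(-0.10)] = 0.2100
  C_22 = (0.80)(0.80) − (-0.10)(-0.15) = 0.6250
  C_23 = −[(0.80)(-0.10) − (-0.25)(-0.15)] = 0.1175
  C_31 = (-0.25)(-0.35) − (-0.10)(1.00) = 0.1875
  C_32 = −[(0.80)(-0.35) − (-0.10)(-0.45)] = 0.3250
  C_33 = (0.80)(1.00) − (-0.25)(-0.45) = 0.6875
det(I−A) = Σ_j (I−A)_1j·C_1j = (0.80)(0.7650) + (-0.25)(0.4125) + (-0.10)(0.1950) = 0.489375
adj(I−A) = Cᵀ =
  [ 0.7650   0.2100   0.1875]
  [ 0.4125   0.6250   0.3250]
  [ 0.1950   0.1175   0.6875]
(I − A)⁻¹ = adj(I−A) / det(I−A) ≈
  [   1.5632     0.4291     0.3831]
  [   0.8429     1.2771     0.6641]
  [   0.3985     0.2401     1.4049]
x = (I − A)⁻¹ d = adj(I−A)·d / det(I−A), with det(I−A) = 0.489375:
  x_1 = (0.7650·90 + 0.2100·140 + 0.1875·95) / 0.489375 = 116.0625 / 0.489375 ≈ 237.165
  x_2 = (0.4125·90 + 0.6250·140 + 0.3250·95) / 0.489375 = 155.50 / 0.489375 ≈ 317.752
  x_3 = (0.1950·90 + 0.1175·140 + 0.6875·95) / 0.489375 = 99.3125 / 0.489375 ≈ 202.937

x_1 = 237.165, x_2 = 317.752, x_3 = 202.937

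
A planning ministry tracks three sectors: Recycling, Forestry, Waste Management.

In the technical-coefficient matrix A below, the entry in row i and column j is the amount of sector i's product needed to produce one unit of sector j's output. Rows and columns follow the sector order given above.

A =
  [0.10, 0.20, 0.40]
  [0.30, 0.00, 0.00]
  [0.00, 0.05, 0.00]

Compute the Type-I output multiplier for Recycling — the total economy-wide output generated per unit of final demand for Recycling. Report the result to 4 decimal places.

m_1 = 1.5767

I − A =
  [   0.90    -0.20    -0.40]
  [  -0.30     1.00     0.00]
  [   0.00    -0.05     1.00]
Cofactors of I−A, C_ij = (−1)^(i+j)·(minor ij) (rows/columns in the sector order above):
  C_11 = (1.00)(1.00) − (0.00)(-0.05) = 1.0000
  C_12 = −[(-0.30)(1.00) − (0.00)(0.00)] = 0.3000
  C_13 = (-0.30)(-0.05) − (1.00)(0.00) = 0.0150
  C_21 = −[(-0.20)(1.00) − (-0.40)(-0.05)] = 0.2200
  C_22 = (0.90)(1.00) − (-0.40)(0.00) = 0.9000
  C_23 = −[(0.90)(-0.05) − (-0.20)(0.00)] = 0.0450
  C_31 = (-0.20)(0.00) − (-0.40)(1.00) = 0.4000
  C_32 = −[(0.90)(0.00) − (-0.40)(-0.30)] = 0.1200
  C_33 = (0.90)(1.00) − (-0.20)(-0.30) = 0.8400
det(I−A) = Σ_j (I−A)_1j·C_1j = (0.90)(1.0000) + (-0.20)(0.3000) + (-0.40)(0.0150) = 0.8340
adj(I−A) = Cᵀ =
  [ 1.0000   0.2200   0.4000]
  [ 0.3000   0.9000   0.1200]
  [ 0.0150   0.0450   0.8400]
(I − A)⁻¹ = adj(I−A) / det(I−A) ≈
  [   1.19904     0.26379     0.47962]
  [   0.35971     1.07914     0.14388]
  [   0.01799     0.05396     1.00719]
The output multiplier for sector j is the column-j sum of the Leontief inverse (I − A)⁻¹ = adj(I−A) / det(I−A).
Column 1 of adj(I−A): (1.0000, 0.3000, 0.0150); det(I−A) = 0.8340.
m_1 = (1.0000 + 0.3000 + 0.0150) / 0.8340 = 1.315 / 0.8340 ≈ 1.5767.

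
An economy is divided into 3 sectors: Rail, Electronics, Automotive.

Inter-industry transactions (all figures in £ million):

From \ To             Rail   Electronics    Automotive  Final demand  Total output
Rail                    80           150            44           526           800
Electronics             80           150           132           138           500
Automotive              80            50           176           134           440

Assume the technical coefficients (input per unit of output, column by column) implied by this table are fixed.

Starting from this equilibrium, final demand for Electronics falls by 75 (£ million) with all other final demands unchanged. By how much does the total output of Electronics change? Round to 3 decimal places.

Technical coefficients a_ij = z_ij / X_j:
  a_11 = 80/800 = 0.10, a_21 = 80/800 = 0.10, a_31 = 80/800 = 0.10
  a_12 = 150/500 = 0.30, a_22 = 150/500 = 0.30, a_32 = 50/500 = 0.10
  a_13 = 44/440 = 0.10, a_23 = 132/440 = 0.30, a_33 = 176/440 = 0.40
I − A =
  [   0.90    -0.30    -0.10]
  [  -0.10     0.70    -0.30]
  [  -0.10    -0.10     0.60]
Cofactors of I−A, C_ij = (−1)^(i+j)·(minor ij) (rows/columns in the sector order above):
  C_11 = (0.70)(0.60) − (-0.30)(-0.10) = 0.3900
  C_12 = −[(-0.10)(0.60) − (-0.30)(-0.10)] = 0.0900
  C_13 = (-0.10)(-0.10) − (0.70)(-0.10) = 0.0800
  C_21 = −[(-0.30)(0.60) − (-0.10)(-0.10)] = 0.1900
  C_22 = (0.90)(0.60) − (-0.10)(-0.10) = 0.5300
  C_23 = −[(0.90)(-0.10) − (-0.30)(-0.10)] = 0.1200
  C_31 = (-0.30)(-0.30) − (-0.10)(0.70) = 0.1600
  C_32 = −[(0.90)(-0.30) − (-0.10)(-0.10)] = 0.2800
  C_33 = (0.90)(0.70) − (-0.30)(-0.10) = 0.6000
det(I−A) = Σ_j (I−A)_1j·C_1j = (0.90)(0.3900) + (-0.30)(0.0900) + (-0.10)(0.0800) = 0.3160
adj(I−A) = Cᵀ =
  [ 0.3900   0.1900   0.1600]
  [ 0.0900   0.5300   0.2800]
  [ 0.0800   0.1200   0.6000]
(I − A)⁻¹ = adj(I−A) / det(I−A) ≈
  [   1.2342     0.6013     0.5063]
  [   0.2848     1.6772     0.8861]
  [   0.2532     0.3797     1.8987]
Δx = (I − A)⁻¹ Δd with Δd having -75 in the Electronics component and 0 elsewhere.
So Δx_2 = L_22 · (-75), where L_22 = adj(I−A)_22 / det(I−A) = 0.5300 / 0.3160.
Δx_2 = 0.5300 × (-75) / 0.3160 = -39.75 / 0.3160 ≈ -125.791.

Δx_2 = -125.791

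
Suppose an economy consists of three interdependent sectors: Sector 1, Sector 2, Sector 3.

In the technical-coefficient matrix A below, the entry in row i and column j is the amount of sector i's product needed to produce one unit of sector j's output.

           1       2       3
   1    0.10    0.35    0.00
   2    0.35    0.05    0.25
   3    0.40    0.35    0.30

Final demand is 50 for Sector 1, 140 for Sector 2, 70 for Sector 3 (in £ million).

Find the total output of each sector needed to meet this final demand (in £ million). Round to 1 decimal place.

I − A =
  [   0.90    -0.35     0.00]
  [  -0.35     0.95    -0.25]
  [  -0.40    -0.35     0.70]
Cofactors of I−A, C_ij = (−1)^(i+j)·(minor ij) (rows/columns in the sector order above):
  C_11 = (0.95)(0.70) − (-0.25)(-0.35) = 0.5775
  C_12 = −[(-0.35)(0.70) − (-0.25)(-0.40)] = 0.3450
  C_13 = (-0.35)(-0.35) − (0.95)(-0.40) = 0.5025
  C_21 = −[(-0.35)(0.70) − (0.00)(-0.35)] = 0.2450
  C_22 = (0.90)(0.70) − (0.00)(-0.40) = 0.6300
  C_23 = −[(0.90)(-0.35) − (-0.35)(-0.40)] = 0.4550
  C_31 = (-0.35)(-0.25) − (0.00)(0.95) = 0.0875
  C_32 = −[(0.90)(-0.25) − (0.00)(-0.35)] = 0.2250
  C_33 = (0.90)(0.95) − (-0.35)(-0.35) = 0.7325
det(I−A) = Σ_j (I−A)_1j·C_1j = (0.90)(0.5775) + (-0.35)(0.3450) + (0.00)(0.5025) = 0.3990
adj(I−A) = Cᵀ =
  [ 0.5775   0.2450   0.0875]
  [ 0.3450   0.6300   0.2250]
  [ 0.5025   0.4550   0.7325]
(I − A)⁻¹ = adj(I−A) / det(I−A) ≈
  [   1.4474     0.6140     0.2193]
  [   0.8647     1.5789     0.5639]
  [   1.2594     1.1404     1.8358]
x = (I − A)⁻¹ d = adj(I−A)·d / det(I−A), with det(I−A) = 0.3990:
  x_1 = (0.5775·50 + 0.2450·140 + 0.0875·70) / 0.3990 = 69.30 / 0.3990 ≈ 173.7
  x_2 = (0.3450·50 + 0.6300·140 + 0.2250·70) / 0.3990 = 121.20 / 0.3990 ≈ 303.8
  x_3 = (0.5025·50 + 0.4550·140 + 0.7325·70) / 0.3990 = 140.10 / 0.3990 ≈ 351.1

x_1 = 173.7, x_2 = 303.8, x_3 = 351.1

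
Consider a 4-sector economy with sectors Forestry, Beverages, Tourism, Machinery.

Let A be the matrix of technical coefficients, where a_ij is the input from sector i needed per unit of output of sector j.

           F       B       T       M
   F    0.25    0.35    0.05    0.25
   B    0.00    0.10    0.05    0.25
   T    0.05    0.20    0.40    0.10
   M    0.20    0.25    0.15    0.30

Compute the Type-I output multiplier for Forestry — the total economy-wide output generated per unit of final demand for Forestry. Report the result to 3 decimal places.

m_F = 2.712

I − A =
  [   0.75    -0.35    -0.05    -0.25]
  [   0.00     0.90    -0.05    -0.25]
  [  -0.05    -0.20     0.60    -0.10]
  [  -0.20    -0.25    -0.15     0.70]
Compute the cofactors C_ij = (−1)^(i+j)·(3×3 minor ij) of I−A; the adjugate is their transpose:
adj(I−A) = Cᵀ =
  [ 0.311250   0.195000   0.090625   0.193750]
  [ 0.034625   0.269125   0.054375   0.116250]
  [ 0.056375   0.136125   0.363125   0.120625]
  [ 0.113375   0.181000   0.123125   0.394375]
det(I−A) = Σ_j (I−A)_1j·C_1j = (0.75)(0.311250) + (-0.35)(0.034625) + (-0.05)(0.056375) + (-0.25)(0.113375) = 0.19015625
(I − A)⁻¹ = adj(I−A) / det(I−A) ≈
  [   1.6368     1.0255     0.4766     1.0189]
  [   0.1821     1.4153     0.2859     0.6113]
  [   0.2965     0.7159     1.9096     0.6343]
  [   0.5962     0.9518     0.6475     2.0740]
The output multiplier for sector j is the column-j sum of the Leontief inverse (I − A)⁻¹ = adj(I−A) / det(I−A).
Column F of adj(I−A): (0.311250, 0.034625, 0.056375, 0.113375); det(I−A) = 0.19015625.
m_F = (0.311250 + 0.034625 + 0.056375 + 0.113375) / 0.19015625 = 0.515625 / 0.19015625 ≈ 2.712.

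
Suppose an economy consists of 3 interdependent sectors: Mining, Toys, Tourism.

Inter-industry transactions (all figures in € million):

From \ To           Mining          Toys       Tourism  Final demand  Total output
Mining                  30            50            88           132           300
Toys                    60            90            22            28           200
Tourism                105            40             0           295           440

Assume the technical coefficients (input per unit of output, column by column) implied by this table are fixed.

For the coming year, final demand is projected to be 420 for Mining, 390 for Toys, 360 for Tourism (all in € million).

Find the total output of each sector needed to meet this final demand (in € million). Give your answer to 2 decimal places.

x_1 = 997.08, x_2 = 1157.16, x_3 = 940.41

Technical coefficients a_ij = z_ij / X_j:
  a_11 = 30/300 = 0.10, a_21 = 60/300 = 0.20, a_31 = 105/300 = 0.35
  a_12 = 50/200 = 0.25, a_22 = 90/200 = 0.45, a_32 = 40/200 = 0.20
  a_13 = 88/440 = 0.20, a_23 = 22/440 = 0.05, a_33 = 0/440 = 0.00
I − A =
  [   0.90    -0.25    -0.20]
  [  -0.20     0.55    -0.05]
  [  -0.35    -0.20     1.00]
Cofactors of I−A, C_ij = (−1)^(i+j)·(minor ij) (rows/columns in the sector order above):
  C_11 = (0.55)(1.00) − (-0.05)(-0.20) = 0.5400
  C_12 = −[(-0.20)(1.00) − (-0.05)(-0.35)] = 0.2175
  C_13 = (-0.20)(-0.20) − (0.55)(-0.35) = 0.2325
  C_21 = −[(-0.25)(1.00) − (-0.20)(-0.20)] = 0.2900
  C_22 = (0.90)(1.00) − (-0.20)(-0.35) = 0.8300
  C_23 = −[(0.90)(-0.20) − (-0.25)(-0.35)] = 0.2675
  C_31 = (-0.25)(-0.05) − (-0.20)(0.55) = 0.1225
  C_32 = −[(0.90)(-0.05) − (-0.20)(-0.20)] = 0.0850
  C_33 = (0.90)(0.55) − (-0.25)(-0.20) = 0.4450
det(I−A) = Σ_j (I−A)_1j·C_1j = (0.90)(0.5400) + (-0.25)(0.2175) + (-0.20)(0.2325) = 0.385125
adj(I−A) = Cᵀ =
  [ 0.5400   0.2900   0.1225]
  [ 0.2175   0.8300   0.0850]
  [ 0.2325   0.2675   0.4450]
(I − A)⁻¹ = adj(I−A) / det(I−A) ≈
  [   1.4021     0.7530     0.3181]
  [   0.5648     2.1551     0.2207]
  [   0.6037     0.6946     1.1555]
x = (I − A)⁻¹ d = adj(I−A)·d / det(I−A), with det(I−A) = 0.385125:
  x_1 = (0.5400·420 + 0.2900·390 + 0.1225·360) / 0.385125 = 384.00 / 0.385125 ≈ 997.08
  x_2 = (0.2175·420 + 0.8300·390 + 0.0850·360) / 0.385125 = 445.65 / 0.385125 ≈ 1157.16
  x_3 = (0.2325·420 + 0.2675·390 + 0.4450·360) / 0.385125 = 362.175 / 0.385125 ≈ 940.41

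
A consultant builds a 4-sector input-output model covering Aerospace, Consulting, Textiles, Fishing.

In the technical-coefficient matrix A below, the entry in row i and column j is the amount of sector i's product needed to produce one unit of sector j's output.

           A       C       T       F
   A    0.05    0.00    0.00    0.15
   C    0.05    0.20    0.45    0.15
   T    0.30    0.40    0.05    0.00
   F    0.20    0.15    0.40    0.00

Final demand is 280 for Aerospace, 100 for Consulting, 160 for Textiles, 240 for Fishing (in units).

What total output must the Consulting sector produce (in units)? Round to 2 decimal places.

I − A =
  [   0.95     0.00     0.00    -0.15]
  [  -0.05     0.80    -0.45    -0.15]
  [  -0.30    -0.40     0.95     0.00]
  [  -0.20    -0.15    -0.40     1.00]
Compute the cofactors C_ij = (−1)^(i+j)·(3×3 minor ij) of I−A; the adjugate is their transpose:
adj(I−A) = Cᵀ =
  [ 0.534625   0.045375   0.058125   0.087000]
  [ 0.229000   0.856000   0.474000   0.162750]
  [ 0.265250   0.374750   0.713500   0.096000]
  [ 0.247375   0.287375   0.368125   0.551000]
det(I−A) = Σ_j (I−A)_1j·C_1j = (0.95)(0.534625) + (0.00)(0.229000) + (0.00)(0.265250) + (-0.15)(0.247375) = 0.4707875
(I − A)⁻¹ = adj(I−A) / det(I−A) ≈
  [   1.1356     0.0964     0.1235     0.1848]
  [   0.4864     1.8182     1.0068     0.3457]
  [   0.5634     0.7960     1.5155     0.2039]
  [   0.5254     0.6104     0.7819     1.1704]
x = (I − A)⁻¹ d = adj(I−A)·d / det(I−A), with det(I−A) = 0.4707875:
  x_A = (0.534625·280 + 0.045375·100 + 0.058125·160 + 0.087000·240) / 0.4707875 = 184.4125 / 0.4707875 ≈ 391.71
  x_C = (0.229000·280 + 0.856000·100 + 0.474000·160 + 0.162750·240) / 0.4707875 = 264.62 / 0.4707875 ≈ 562.08
  x_T = (0.265250·280 + 0.374750·100 + 0.713500·160 + 0.096000·240) / 0.4707875 = 248.945 / 0.4707875 ≈ 528.78
  x_F = (0.247375·280 + 0.287375·100 + 0.368125·160 + 0.551000·240) / 0.4707875 = 289.1425 / 0.4707875 ≈ 614.17

x_C = 562.08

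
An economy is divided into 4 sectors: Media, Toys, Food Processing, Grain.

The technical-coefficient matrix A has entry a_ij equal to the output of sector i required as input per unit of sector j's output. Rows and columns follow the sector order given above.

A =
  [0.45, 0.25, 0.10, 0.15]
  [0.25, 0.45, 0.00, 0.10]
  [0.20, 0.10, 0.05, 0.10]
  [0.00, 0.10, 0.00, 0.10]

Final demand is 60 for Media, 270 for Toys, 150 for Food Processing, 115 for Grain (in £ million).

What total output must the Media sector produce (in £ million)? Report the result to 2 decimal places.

I − A =
  [   0.55    -0.25    -0.10    -0.15]
  [  -0.25     0.55     0.00    -0.10]
  [  -0.20    -0.10     0.95    -0.10]
  [   0.00    -0.10     0.00     0.90]
Compute the cofactors C_ij = (−1)^(i+j)·(3×3 minor ij) of I−A; the adjugate is their transpose:
adj(I−A) = Cᵀ =
  [ 0.460750   0.238000   0.048500   0.108625]
  [ 0.213750   0.452250   0.022500   0.088375]
  [ 0.122000   0.103000   0.206750   0.054750]
  [ 0.023750   0.050250   0.002500   0.214500]
det(I−A) = Σ_j (I−A)_1j·C_1j = (0.55)(0.460750) + (-0.25)(0.213750) + (-0.10)(0.122000) + (-0.15)(0.023750) = 0.1842125
(I − A)⁻¹ = adj(I−A) / det(I−A) ≈
  [   2.5012     1.2920     0.2633     0.5897]
  [   1.1603     2.4550     0.1221     0.4797]
  [   0.6623     0.5591     1.1223     0.2972]
  [   0.1289     0.2728     0.0136     1.1644]
x = (I − A)⁻¹ d = adj(I−A)·d / det(I−A), with det(I−A) = 0.1842125:
  x_M = (0.460750·60 + 0.238000·270 + 0.048500·150 + 0.108625·115) / 0.1842125 = 111.671875 / 0.1842125 ≈ 606.21
  x_T = (0.213750·60 + 0.452250·270 + 0.022500·150 + 0.088375·115) / 0.1842125 = 148.470625 / 0.1842125 ≈ 805.97
  x_F = (0.122000·60 + 0.103000·270 + 0.206750·150 + 0.054750·115) / 0.1842125 = 72.43875 / 0.1842125 ≈ 393.23
  x_G = (0.023750·60 + 0.050250·270 + 0.002500·150 + 0.214500·115) / 0.1842125 = 40.035 / 0.1842125 ≈ 217.33

x_M = 606.21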